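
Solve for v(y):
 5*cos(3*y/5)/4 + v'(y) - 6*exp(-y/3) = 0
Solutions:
 v(y) = C1 - 25*sin(3*y/5)/12 - 18*exp(-y/3)


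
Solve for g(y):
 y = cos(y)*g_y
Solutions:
 g(y) = C1 + Integral(y/cos(y), y)


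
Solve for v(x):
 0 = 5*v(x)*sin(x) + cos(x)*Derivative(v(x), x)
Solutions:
 v(x) = C1*cos(x)^5


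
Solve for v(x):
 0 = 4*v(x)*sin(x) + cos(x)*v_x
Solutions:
 v(x) = C1*cos(x)^4


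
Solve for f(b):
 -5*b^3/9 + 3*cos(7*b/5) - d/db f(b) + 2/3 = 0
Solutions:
 f(b) = C1 - 5*b^4/36 + 2*b/3 + 15*sin(7*b/5)/7


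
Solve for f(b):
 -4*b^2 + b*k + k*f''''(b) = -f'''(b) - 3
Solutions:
 f(b) = C1 + C2*b + C3*b^2 + C4*exp(-b/k) + b^5/15 - 3*b^4*k/8 + b^3*(3*k^2 - 1)/2


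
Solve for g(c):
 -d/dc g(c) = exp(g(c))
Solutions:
 g(c) = log(1/(C1 + c))


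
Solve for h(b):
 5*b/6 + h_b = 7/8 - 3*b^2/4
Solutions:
 h(b) = C1 - b^3/4 - 5*b^2/12 + 7*b/8


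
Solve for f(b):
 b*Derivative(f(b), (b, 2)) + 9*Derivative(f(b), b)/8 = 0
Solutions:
 f(b) = C1 + C2/b^(1/8)


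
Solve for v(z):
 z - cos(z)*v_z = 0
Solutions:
 v(z) = C1 + Integral(z/cos(z), z)


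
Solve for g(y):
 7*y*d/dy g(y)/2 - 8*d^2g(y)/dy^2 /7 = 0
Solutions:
 g(y) = C1 + C2*erfi(7*sqrt(2)*y/8)


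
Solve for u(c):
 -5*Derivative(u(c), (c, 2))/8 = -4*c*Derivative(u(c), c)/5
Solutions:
 u(c) = C1 + C2*erfi(4*c/5)


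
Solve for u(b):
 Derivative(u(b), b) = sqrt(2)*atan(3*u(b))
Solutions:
 Integral(1/atan(3*_y), (_y, u(b))) = C1 + sqrt(2)*b


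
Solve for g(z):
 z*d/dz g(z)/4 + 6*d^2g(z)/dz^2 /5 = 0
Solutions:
 g(z) = C1 + C2*erf(sqrt(15)*z/12)


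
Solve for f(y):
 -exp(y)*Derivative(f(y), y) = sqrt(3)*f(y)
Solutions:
 f(y) = C1*exp(sqrt(3)*exp(-y))


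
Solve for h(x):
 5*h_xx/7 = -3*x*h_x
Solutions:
 h(x) = C1 + C2*erf(sqrt(210)*x/10)


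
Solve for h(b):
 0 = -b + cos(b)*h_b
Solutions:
 h(b) = C1 + Integral(b/cos(b), b)


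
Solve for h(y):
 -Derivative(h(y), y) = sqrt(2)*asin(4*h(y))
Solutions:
 Integral(1/asin(4*_y), (_y, h(y))) = C1 - sqrt(2)*y


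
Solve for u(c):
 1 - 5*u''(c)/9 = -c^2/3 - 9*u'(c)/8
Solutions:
 u(c) = C1 + C2*exp(81*c/40) - 8*c^3/81 - 320*c^2/2187 - 183064*c/177147


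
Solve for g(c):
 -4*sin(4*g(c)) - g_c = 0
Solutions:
 g(c) = -acos((-C1 - exp(32*c))/(C1 - exp(32*c)))/4 + pi/2
 g(c) = acos((-C1 - exp(32*c))/(C1 - exp(32*c)))/4


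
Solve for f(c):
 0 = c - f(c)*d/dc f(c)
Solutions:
 f(c) = -sqrt(C1 + c^2)
 f(c) = sqrt(C1 + c^2)


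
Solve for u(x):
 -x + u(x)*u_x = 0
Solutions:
 u(x) = -sqrt(C1 + x^2)
 u(x) = sqrt(C1 + x^2)


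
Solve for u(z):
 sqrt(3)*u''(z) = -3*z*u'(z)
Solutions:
 u(z) = C1 + C2*erf(sqrt(2)*3^(1/4)*z/2)


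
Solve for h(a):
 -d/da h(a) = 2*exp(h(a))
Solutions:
 h(a) = log(1/(C1 + 2*a))


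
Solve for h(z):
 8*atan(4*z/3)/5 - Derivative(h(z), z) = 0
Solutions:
 h(z) = C1 + 8*z*atan(4*z/3)/5 - 3*log(16*z^2 + 9)/5


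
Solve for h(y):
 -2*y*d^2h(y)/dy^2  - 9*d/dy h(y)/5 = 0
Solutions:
 h(y) = C1 + C2*y^(1/10)


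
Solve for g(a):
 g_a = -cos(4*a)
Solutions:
 g(a) = C1 - sin(4*a)/4


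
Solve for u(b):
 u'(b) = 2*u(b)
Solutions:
 u(b) = C1*exp(2*b)


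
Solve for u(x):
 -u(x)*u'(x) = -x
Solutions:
 u(x) = -sqrt(C1 + x^2)
 u(x) = sqrt(C1 + x^2)


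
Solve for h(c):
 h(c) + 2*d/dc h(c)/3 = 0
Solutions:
 h(c) = C1*exp(-3*c/2)


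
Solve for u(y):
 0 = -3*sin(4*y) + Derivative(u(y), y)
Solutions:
 u(y) = C1 - 3*cos(4*y)/4


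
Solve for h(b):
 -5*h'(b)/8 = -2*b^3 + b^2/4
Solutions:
 h(b) = C1 + 4*b^4/5 - 2*b^3/15


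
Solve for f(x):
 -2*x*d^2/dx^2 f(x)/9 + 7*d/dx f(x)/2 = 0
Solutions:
 f(x) = C1 + C2*x^(67/4)


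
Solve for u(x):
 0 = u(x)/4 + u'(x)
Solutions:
 u(x) = C1*exp(-x/4)


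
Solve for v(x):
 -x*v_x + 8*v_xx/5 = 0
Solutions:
 v(x) = C1 + C2*erfi(sqrt(5)*x/4)


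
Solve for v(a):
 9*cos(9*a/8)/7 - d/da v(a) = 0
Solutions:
 v(a) = C1 + 8*sin(9*a/8)/7


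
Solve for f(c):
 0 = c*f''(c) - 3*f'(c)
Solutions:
 f(c) = C1 + C2*c^4


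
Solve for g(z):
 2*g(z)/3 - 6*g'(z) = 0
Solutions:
 g(z) = C1*exp(z/9)


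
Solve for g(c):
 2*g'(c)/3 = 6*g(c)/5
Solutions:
 g(c) = C1*exp(9*c/5)


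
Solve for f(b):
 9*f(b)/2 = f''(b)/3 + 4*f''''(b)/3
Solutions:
 f(b) = C1*exp(-sqrt(2)*b*sqrt(-1 + sqrt(217))/4) + C2*exp(sqrt(2)*b*sqrt(-1 + sqrt(217))/4) + C3*sin(sqrt(2)*b*sqrt(1 + sqrt(217))/4) + C4*cos(sqrt(2)*b*sqrt(1 + sqrt(217))/4)


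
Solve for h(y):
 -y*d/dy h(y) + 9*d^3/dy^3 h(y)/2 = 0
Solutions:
 h(y) = C1 + Integral(C2*airyai(6^(1/3)*y/3) + C3*airybi(6^(1/3)*y/3), y)


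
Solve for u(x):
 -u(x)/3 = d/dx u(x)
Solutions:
 u(x) = C1*exp(-x/3)


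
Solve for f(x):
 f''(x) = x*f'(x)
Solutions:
 f(x) = C1 + C2*erfi(sqrt(2)*x/2)


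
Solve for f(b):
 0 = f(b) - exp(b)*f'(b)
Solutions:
 f(b) = C1*exp(-exp(-b))


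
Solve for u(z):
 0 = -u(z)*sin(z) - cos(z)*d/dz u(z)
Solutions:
 u(z) = C1*cos(z)


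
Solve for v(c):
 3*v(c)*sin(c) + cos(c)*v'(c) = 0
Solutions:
 v(c) = C1*cos(c)^3


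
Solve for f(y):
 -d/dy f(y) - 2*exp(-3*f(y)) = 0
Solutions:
 f(y) = log(C1 - 6*y)/3
 f(y) = log((-3^(1/3) - 3^(5/6)*I)*(C1 - 2*y)^(1/3)/2)
 f(y) = log((-3^(1/3) + 3^(5/6)*I)*(C1 - 2*y)^(1/3)/2)


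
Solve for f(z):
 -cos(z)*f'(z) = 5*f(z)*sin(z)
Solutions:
 f(z) = C1*cos(z)^5


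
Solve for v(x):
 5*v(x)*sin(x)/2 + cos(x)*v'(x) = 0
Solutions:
 v(x) = C1*cos(x)^(5/2)


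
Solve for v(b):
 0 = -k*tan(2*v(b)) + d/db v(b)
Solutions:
 v(b) = -asin(C1*exp(2*b*k))/2 + pi/2
 v(b) = asin(C1*exp(2*b*k))/2


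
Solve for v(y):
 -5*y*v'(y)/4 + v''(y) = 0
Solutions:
 v(y) = C1 + C2*erfi(sqrt(10)*y/4)


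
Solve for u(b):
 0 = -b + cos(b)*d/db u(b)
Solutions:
 u(b) = C1 + Integral(b/cos(b), b)


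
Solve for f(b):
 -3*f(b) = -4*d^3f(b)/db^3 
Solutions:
 f(b) = C3*exp(6^(1/3)*b/2) + (C1*sin(2^(1/3)*3^(5/6)*b/4) + C2*cos(2^(1/3)*3^(5/6)*b/4))*exp(-6^(1/3)*b/4)


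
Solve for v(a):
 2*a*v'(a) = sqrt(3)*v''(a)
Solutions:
 v(a) = C1 + C2*erfi(3^(3/4)*a/3)


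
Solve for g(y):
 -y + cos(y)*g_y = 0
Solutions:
 g(y) = C1 + Integral(y/cos(y), y)


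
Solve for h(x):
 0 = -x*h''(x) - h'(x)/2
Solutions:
 h(x) = C1 + C2*sqrt(x)


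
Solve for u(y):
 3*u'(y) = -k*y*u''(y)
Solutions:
 u(y) = C1 + y^(((re(k) - 3)*re(k) + im(k)^2)/(re(k)^2 + im(k)^2))*(C2*sin(3*log(y)*Abs(im(k))/(re(k)^2 + im(k)^2)) + C3*cos(3*log(y)*im(k)/(re(k)^2 + im(k)^2)))


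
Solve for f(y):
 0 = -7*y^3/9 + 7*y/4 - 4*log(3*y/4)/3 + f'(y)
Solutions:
 f(y) = C1 + 7*y^4/36 - 7*y^2/8 + 4*y*log(y)/3 - 8*y*log(2)/3 - 4*y/3 + 4*y*log(3)/3


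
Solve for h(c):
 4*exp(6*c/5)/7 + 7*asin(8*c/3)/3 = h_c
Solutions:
 h(c) = C1 + 7*c*asin(8*c/3)/3 + 7*sqrt(9 - 64*c^2)/24 + 10*exp(6*c/5)/21


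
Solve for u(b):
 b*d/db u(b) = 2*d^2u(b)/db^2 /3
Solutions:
 u(b) = C1 + C2*erfi(sqrt(3)*b/2)


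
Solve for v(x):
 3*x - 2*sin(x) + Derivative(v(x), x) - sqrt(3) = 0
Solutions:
 v(x) = C1 - 3*x^2/2 + sqrt(3)*x - 2*cos(x)


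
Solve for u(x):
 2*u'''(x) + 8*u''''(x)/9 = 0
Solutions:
 u(x) = C1 + C2*x + C3*x^2 + C4*exp(-9*x/4)


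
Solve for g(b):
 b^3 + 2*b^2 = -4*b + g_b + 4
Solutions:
 g(b) = C1 + b^4/4 + 2*b^3/3 + 2*b^2 - 4*b


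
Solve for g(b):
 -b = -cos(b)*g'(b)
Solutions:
 g(b) = C1 + Integral(b/cos(b), b)


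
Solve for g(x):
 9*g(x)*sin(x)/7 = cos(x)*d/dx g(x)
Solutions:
 g(x) = C1/cos(x)^(9/7)


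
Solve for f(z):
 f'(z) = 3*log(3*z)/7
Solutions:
 f(z) = C1 + 3*z*log(z)/7 - 3*z/7 + 3*z*log(3)/7


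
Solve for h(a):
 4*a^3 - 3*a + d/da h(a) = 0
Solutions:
 h(a) = C1 - a^4 + 3*a^2/2


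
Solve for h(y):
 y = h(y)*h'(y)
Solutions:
 h(y) = -sqrt(C1 + y^2)
 h(y) = sqrt(C1 + y^2)


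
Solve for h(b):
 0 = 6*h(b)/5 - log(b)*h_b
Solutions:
 h(b) = C1*exp(6*li(b)/5)


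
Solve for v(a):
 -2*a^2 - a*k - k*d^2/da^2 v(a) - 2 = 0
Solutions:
 v(a) = C1 + C2*a - a^4/(6*k) - a^3/6 - a^2/k


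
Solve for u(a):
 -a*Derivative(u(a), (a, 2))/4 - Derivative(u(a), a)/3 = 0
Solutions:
 u(a) = C1 + C2/a^(1/3)


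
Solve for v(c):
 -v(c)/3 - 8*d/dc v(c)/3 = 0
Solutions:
 v(c) = C1*exp(-c/8)


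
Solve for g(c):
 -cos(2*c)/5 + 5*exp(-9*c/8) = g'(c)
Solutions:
 g(c) = C1 - sin(2*c)/10 - 40*exp(-9*c/8)/9


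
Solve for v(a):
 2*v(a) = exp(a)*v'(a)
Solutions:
 v(a) = C1*exp(-2*exp(-a))


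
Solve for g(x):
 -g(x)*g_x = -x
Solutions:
 g(x) = -sqrt(C1 + x^2)
 g(x) = sqrt(C1 + x^2)


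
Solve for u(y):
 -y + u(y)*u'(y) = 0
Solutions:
 u(y) = -sqrt(C1 + y^2)
 u(y) = sqrt(C1 + y^2)


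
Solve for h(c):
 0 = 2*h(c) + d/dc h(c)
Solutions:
 h(c) = C1*exp(-2*c)


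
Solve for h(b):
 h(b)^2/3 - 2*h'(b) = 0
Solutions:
 h(b) = -6/(C1 + b)


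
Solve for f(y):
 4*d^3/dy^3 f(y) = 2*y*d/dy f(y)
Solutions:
 f(y) = C1 + Integral(C2*airyai(2^(2/3)*y/2) + C3*airybi(2^(2/3)*y/2), y)


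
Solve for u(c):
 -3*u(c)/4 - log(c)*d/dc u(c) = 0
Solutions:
 u(c) = C1*exp(-3*li(c)/4)


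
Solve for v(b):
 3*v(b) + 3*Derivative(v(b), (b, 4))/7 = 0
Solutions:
 v(b) = (C1*sin(sqrt(2)*7^(1/4)*b/2) + C2*cos(sqrt(2)*7^(1/4)*b/2))*exp(-sqrt(2)*7^(1/4)*b/2) + (C3*sin(sqrt(2)*7^(1/4)*b/2) + C4*cos(sqrt(2)*7^(1/4)*b/2))*exp(sqrt(2)*7^(1/4)*b/2)


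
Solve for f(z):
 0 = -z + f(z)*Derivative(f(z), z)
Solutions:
 f(z) = -sqrt(C1 + z^2)
 f(z) = sqrt(C1 + z^2)


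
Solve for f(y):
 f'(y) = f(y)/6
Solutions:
 f(y) = C1*exp(y/6)


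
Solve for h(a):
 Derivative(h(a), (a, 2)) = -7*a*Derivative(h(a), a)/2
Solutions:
 h(a) = C1 + C2*erf(sqrt(7)*a/2)


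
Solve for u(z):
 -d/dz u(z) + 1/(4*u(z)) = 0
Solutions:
 u(z) = -sqrt(C1 + 2*z)/2
 u(z) = sqrt(C1 + 2*z)/2


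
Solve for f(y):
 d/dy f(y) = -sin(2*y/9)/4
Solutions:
 f(y) = C1 + 9*cos(2*y/9)/8


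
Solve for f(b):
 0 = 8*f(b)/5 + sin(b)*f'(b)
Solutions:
 f(b) = C1*(cos(b) + 1)^(4/5)/(cos(b) - 1)^(4/5)


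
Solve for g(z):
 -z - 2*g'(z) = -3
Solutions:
 g(z) = C1 - z^2/4 + 3*z/2


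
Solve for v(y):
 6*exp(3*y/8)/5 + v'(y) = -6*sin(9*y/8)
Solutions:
 v(y) = C1 - 16*exp(3*y/8)/5 + 16*cos(9*y/8)/3


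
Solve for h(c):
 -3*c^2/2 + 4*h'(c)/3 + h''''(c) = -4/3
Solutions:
 h(c) = C1 + C4*exp(-6^(2/3)*c/3) + 3*c^3/8 - c + (C2*sin(2^(2/3)*3^(1/6)*c/2) + C3*cos(2^(2/3)*3^(1/6)*c/2))*exp(6^(2/3)*c/6)


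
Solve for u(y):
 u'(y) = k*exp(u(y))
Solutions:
 u(y) = log(-1/(C1 + k*y))


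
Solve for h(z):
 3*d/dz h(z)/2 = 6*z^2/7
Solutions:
 h(z) = C1 + 4*z^3/21


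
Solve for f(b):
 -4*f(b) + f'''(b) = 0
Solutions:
 f(b) = C3*exp(2^(2/3)*b) + (C1*sin(2^(2/3)*sqrt(3)*b/2) + C2*cos(2^(2/3)*sqrt(3)*b/2))*exp(-2^(2/3)*b/2)


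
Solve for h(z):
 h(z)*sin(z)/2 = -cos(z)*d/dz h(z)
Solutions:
 h(z) = C1*sqrt(cos(z))


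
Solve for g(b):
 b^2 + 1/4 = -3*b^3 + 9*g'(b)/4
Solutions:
 g(b) = C1 + b^4/3 + 4*b^3/27 + b/9


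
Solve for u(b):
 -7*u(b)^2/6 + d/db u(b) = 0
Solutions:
 u(b) = -6/(C1 + 7*b)


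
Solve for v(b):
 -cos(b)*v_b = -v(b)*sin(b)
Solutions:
 v(b) = C1/cos(b)


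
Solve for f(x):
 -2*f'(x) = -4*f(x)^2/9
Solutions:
 f(x) = -9/(C1 + 2*x)


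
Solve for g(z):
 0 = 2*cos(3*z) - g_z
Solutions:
 g(z) = C1 + 2*sin(3*z)/3


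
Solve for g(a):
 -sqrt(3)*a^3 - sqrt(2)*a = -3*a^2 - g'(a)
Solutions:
 g(a) = C1 + sqrt(3)*a^4/4 - a^3 + sqrt(2)*a^2/2


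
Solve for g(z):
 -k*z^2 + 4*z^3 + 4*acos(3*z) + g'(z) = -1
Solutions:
 g(z) = C1 + k*z^3/3 - z^4 - 4*z*acos(3*z) - z + 4*sqrt(1 - 9*z^2)/3


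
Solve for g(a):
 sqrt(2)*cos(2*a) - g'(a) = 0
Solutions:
 g(a) = C1 + sqrt(2)*sin(2*a)/2


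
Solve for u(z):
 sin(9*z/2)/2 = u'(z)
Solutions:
 u(z) = C1 - cos(9*z/2)/9


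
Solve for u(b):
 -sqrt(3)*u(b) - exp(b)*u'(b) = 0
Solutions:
 u(b) = C1*exp(sqrt(3)*exp(-b))


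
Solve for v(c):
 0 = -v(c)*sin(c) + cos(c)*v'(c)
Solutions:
 v(c) = C1/cos(c)


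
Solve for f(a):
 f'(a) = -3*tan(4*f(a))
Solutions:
 f(a) = -asin(C1*exp(-12*a))/4 + pi/4
 f(a) = asin(C1*exp(-12*a))/4


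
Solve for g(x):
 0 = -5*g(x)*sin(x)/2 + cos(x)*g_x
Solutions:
 g(x) = C1/cos(x)^(5/2)


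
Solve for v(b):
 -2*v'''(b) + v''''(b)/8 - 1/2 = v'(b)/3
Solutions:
 v(b) = C1 + C2*exp(b*(-2^(2/3)*(33*sqrt(17) + 1033)^(1/3) - 128*2^(1/3)/(33*sqrt(17) + 1033)^(1/3) + 32)/6)*sin(2^(1/3)*sqrt(3)*b*(-2^(1/3)*(33*sqrt(17) + 1033)^(1/3) + 128/(33*sqrt(17) + 1033)^(1/3))/6) + C3*exp(b*(-2^(2/3)*(33*sqrt(17) + 1033)^(1/3) - 128*2^(1/3)/(33*sqrt(17) + 1033)^(1/3) + 32)/6)*cos(2^(1/3)*sqrt(3)*b*(-2^(1/3)*(33*sqrt(17) + 1033)^(1/3) + 128/(33*sqrt(17) + 1033)^(1/3))/6) + C4*exp(b*(128*2^(1/3)/(33*sqrt(17) + 1033)^(1/3) + 16 + 2^(2/3)*(33*sqrt(17) + 1033)^(1/3))/3) - 3*b/2


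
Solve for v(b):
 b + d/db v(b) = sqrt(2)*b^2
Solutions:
 v(b) = C1 + sqrt(2)*b^3/3 - b^2/2


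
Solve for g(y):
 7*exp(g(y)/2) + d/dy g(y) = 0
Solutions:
 g(y) = 2*log(1/(C1 + 7*y)) + 2*log(2)


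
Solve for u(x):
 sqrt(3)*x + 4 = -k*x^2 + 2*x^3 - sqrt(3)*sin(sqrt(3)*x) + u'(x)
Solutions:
 u(x) = C1 + k*x^3/3 - x^4/2 + sqrt(3)*x^2/2 + 4*x - cos(sqrt(3)*x)


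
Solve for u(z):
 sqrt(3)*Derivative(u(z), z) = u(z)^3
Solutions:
 u(z) = -sqrt(6)*sqrt(-1/(C1 + sqrt(3)*z))/2
 u(z) = sqrt(6)*sqrt(-1/(C1 + sqrt(3)*z))/2


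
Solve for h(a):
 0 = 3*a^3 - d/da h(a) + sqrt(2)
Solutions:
 h(a) = C1 + 3*a^4/4 + sqrt(2)*a


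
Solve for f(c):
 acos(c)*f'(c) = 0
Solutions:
 f(c) = C1


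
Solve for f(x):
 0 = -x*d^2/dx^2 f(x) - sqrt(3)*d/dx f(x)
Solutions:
 f(x) = C1 + C2*x^(1 - sqrt(3))


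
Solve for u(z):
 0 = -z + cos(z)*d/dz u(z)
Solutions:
 u(z) = C1 + Integral(z/cos(z), z)


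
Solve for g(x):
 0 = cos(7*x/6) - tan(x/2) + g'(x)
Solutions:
 g(x) = C1 - 2*log(cos(x/2)) - 6*sin(7*x/6)/7


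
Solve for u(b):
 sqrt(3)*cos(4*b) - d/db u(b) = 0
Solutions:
 u(b) = C1 + sqrt(3)*sin(4*b)/4


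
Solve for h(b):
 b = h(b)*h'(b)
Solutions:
 h(b) = -sqrt(C1 + b^2)
 h(b) = sqrt(C1 + b^2)


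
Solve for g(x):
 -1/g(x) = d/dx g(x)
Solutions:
 g(x) = -sqrt(C1 - 2*x)
 g(x) = sqrt(C1 - 2*x)


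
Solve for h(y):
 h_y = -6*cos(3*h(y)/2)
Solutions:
 h(y) = -2*asin((C1 + exp(18*y))/(C1 - exp(18*y)))/3 + 2*pi/3
 h(y) = 2*asin((C1 + exp(18*y))/(C1 - exp(18*y)))/3


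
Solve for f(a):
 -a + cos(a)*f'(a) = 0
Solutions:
 f(a) = C1 + Integral(a/cos(a), a)


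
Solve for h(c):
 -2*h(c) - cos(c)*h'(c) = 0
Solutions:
 h(c) = C1*(sin(c) - 1)/(sin(c) + 1)


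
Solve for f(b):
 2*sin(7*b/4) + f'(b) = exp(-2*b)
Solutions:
 f(b) = C1 + 8*cos(7*b/4)/7 - exp(-2*b)/2


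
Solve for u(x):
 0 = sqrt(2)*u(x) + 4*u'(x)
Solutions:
 u(x) = C1*exp(-sqrt(2)*x/4)


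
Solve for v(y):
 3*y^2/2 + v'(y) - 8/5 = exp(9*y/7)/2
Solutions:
 v(y) = C1 - y^3/2 + 8*y/5 + 7*exp(9*y/7)/18


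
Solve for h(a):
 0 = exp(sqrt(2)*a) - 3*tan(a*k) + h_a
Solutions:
 h(a) = C1 + 3*Piecewise((-log(cos(a*k))/k, Ne(k, 0)), (0, True)) - sqrt(2)*exp(sqrt(2)*a)/2


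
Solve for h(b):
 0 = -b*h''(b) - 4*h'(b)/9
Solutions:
 h(b) = C1 + C2*b^(5/9)


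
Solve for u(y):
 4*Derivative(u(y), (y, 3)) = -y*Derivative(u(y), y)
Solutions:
 u(y) = C1 + Integral(C2*airyai(-2^(1/3)*y/2) + C3*airybi(-2^(1/3)*y/2), y)


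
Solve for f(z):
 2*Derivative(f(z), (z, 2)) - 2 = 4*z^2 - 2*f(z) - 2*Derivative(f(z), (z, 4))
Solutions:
 f(z) = 2*z^2 + (C1*sin(sqrt(3)*z/2) + C2*cos(sqrt(3)*z/2))*exp(-z/2) + (C3*sin(sqrt(3)*z/2) + C4*cos(sqrt(3)*z/2))*exp(z/2) - 3


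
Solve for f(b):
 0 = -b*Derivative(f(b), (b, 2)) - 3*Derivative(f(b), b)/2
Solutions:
 f(b) = C1 + C2/sqrt(b)


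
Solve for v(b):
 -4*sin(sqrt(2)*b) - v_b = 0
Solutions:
 v(b) = C1 + 2*sqrt(2)*cos(sqrt(2)*b)


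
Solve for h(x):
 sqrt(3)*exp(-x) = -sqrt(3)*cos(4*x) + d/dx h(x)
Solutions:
 h(x) = C1 + sqrt(3)*sin(4*x)/4 - sqrt(3)*exp(-x)


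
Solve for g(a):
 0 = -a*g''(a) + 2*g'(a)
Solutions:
 g(a) = C1 + C2*a^3


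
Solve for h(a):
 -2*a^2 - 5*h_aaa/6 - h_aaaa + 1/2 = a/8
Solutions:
 h(a) = C1 + C2*a + C3*a^2 + C4*exp(-5*a/6) - a^5/25 + 187*a^4/800 - 511*a^3/500


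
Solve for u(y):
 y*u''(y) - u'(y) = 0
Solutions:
 u(y) = C1 + C2*y^2


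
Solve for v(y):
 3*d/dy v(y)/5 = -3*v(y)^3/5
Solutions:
 v(y) = -sqrt(2)*sqrt(-1/(C1 - y))/2
 v(y) = sqrt(2)*sqrt(-1/(C1 - y))/2


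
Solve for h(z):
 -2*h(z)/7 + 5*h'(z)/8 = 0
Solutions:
 h(z) = C1*exp(16*z/35)


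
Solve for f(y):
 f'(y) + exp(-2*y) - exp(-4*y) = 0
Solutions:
 f(y) = C1 + exp(-2*y)/2 - exp(-4*y)/4


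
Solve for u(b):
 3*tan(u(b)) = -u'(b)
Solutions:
 u(b) = pi - asin(C1*exp(-3*b))
 u(b) = asin(C1*exp(-3*b))


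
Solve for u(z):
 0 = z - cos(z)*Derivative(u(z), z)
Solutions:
 u(z) = C1 + Integral(z/cos(z), z)


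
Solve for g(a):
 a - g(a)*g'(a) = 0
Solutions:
 g(a) = -sqrt(C1 + a^2)
 g(a) = sqrt(C1 + a^2)


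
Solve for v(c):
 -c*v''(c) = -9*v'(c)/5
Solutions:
 v(c) = C1 + C2*c^(14/5)


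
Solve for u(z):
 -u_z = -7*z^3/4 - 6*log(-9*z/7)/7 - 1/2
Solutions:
 u(z) = C1 + 7*z^4/16 + 6*z*log(-z)/7 + z*(-12*log(7) - 5 + 24*log(3))/14


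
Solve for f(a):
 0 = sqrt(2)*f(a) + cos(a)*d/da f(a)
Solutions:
 f(a) = C1*(sin(a) - 1)^(sqrt(2)/2)/(sin(a) + 1)^(sqrt(2)/2)


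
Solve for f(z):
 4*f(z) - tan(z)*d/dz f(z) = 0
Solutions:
 f(z) = C1*sin(z)^4


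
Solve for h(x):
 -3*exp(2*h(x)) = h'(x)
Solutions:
 h(x) = log(-sqrt(-1/(C1 - 3*x))) - log(2)/2
 h(x) = log(-1/(C1 - 3*x))/2 - log(2)/2


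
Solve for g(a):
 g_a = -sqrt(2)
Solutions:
 g(a) = C1 - sqrt(2)*a


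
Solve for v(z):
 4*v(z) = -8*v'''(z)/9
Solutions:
 v(z) = C3*exp(-6^(2/3)*z/2) + (C1*sin(3*2^(2/3)*3^(1/6)*z/4) + C2*cos(3*2^(2/3)*3^(1/6)*z/4))*exp(6^(2/3)*z/4)


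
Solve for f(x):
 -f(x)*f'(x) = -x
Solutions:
 f(x) = -sqrt(C1 + x^2)
 f(x) = sqrt(C1 + x^2)


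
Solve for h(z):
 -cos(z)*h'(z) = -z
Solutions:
 h(z) = C1 + Integral(z/cos(z), z)


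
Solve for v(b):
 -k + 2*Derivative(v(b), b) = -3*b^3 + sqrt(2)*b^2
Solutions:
 v(b) = C1 - 3*b^4/8 + sqrt(2)*b^3/6 + b*k/2


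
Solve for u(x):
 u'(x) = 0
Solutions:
 u(x) = C1


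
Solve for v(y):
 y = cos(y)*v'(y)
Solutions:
 v(y) = C1 + Integral(y/cos(y), y)


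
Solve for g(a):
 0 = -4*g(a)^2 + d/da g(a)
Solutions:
 g(a) = -1/(C1 + 4*a)


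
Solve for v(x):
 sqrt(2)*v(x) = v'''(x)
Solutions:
 v(x) = C3*exp(2^(1/6)*x) + (C1*sin(2^(1/6)*sqrt(3)*x/2) + C2*cos(2^(1/6)*sqrt(3)*x/2))*exp(-2^(1/6)*x/2)


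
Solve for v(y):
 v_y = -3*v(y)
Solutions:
 v(y) = C1*exp(-3*y)


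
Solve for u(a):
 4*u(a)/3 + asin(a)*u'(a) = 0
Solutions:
 u(a) = C1*exp(-4*Integral(1/asin(a), a)/3)


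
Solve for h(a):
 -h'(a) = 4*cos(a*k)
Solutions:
 h(a) = C1 - 4*sin(a*k)/k


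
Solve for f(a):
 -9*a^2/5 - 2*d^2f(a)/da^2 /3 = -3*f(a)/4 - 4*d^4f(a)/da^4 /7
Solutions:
 f(a) = 12*a^2/5 + (C1*sin(21^(1/4)*a*sin(atan(2*sqrt(35)/7)/2)/2) + C2*cos(21^(1/4)*a*sin(atan(2*sqrt(35)/7)/2)/2))*exp(-21^(1/4)*a*cos(atan(2*sqrt(35)/7)/2)/2) + (C3*sin(21^(1/4)*a*sin(atan(2*sqrt(35)/7)/2)/2) + C4*cos(21^(1/4)*a*sin(atan(2*sqrt(35)/7)/2)/2))*exp(21^(1/4)*a*cos(atan(2*sqrt(35)/7)/2)/2) + 64/15


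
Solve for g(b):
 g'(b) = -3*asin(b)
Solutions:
 g(b) = C1 - 3*b*asin(b) - 3*sqrt(1 - b^2)


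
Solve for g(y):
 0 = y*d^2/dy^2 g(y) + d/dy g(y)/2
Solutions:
 g(y) = C1 + C2*sqrt(y)


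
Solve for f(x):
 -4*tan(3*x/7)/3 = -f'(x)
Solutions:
 f(x) = C1 - 28*log(cos(3*x/7))/9


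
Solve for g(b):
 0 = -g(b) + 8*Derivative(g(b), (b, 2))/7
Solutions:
 g(b) = C1*exp(-sqrt(14)*b/4) + C2*exp(sqrt(14)*b/4)


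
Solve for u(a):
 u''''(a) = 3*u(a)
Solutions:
 u(a) = C1*exp(-3^(1/4)*a) + C2*exp(3^(1/4)*a) + C3*sin(3^(1/4)*a) + C4*cos(3^(1/4)*a)


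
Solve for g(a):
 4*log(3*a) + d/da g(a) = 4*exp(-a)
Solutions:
 g(a) = C1 - 4*a*log(a) + 4*a*(1 - log(3)) - 4*exp(-a)


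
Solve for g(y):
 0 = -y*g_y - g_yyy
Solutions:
 g(y) = C1 + Integral(C2*airyai(-y) + C3*airybi(-y), y)


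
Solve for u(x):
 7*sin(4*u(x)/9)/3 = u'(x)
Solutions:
 -7*x/3 + 9*log(cos(4*u(x)/9) - 1)/8 - 9*log(cos(4*u(x)/9) + 1)/8 = C1


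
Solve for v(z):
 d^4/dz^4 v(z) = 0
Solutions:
 v(z) = C1 + C2*z + C3*z^2 + C4*z^3


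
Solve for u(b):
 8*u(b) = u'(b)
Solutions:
 u(b) = C1*exp(8*b)


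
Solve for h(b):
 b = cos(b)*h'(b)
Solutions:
 h(b) = C1 + Integral(b/cos(b), b)


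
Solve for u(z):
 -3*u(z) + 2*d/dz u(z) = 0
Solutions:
 u(z) = C1*exp(3*z/2)


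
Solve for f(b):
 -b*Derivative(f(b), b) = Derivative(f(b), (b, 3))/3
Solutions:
 f(b) = C1 + Integral(C2*airyai(-3^(1/3)*b) + C3*airybi(-3^(1/3)*b), b)


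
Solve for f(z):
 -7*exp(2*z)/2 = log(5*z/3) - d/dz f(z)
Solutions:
 f(z) = C1 + z*log(z) + z*(-log(3) - 1 + log(5)) + 7*exp(2*z)/4


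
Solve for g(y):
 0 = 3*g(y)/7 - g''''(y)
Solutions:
 g(y) = C1*exp(-3^(1/4)*7^(3/4)*y/7) + C2*exp(3^(1/4)*7^(3/4)*y/7) + C3*sin(3^(1/4)*7^(3/4)*y/7) + C4*cos(3^(1/4)*7^(3/4)*y/7)


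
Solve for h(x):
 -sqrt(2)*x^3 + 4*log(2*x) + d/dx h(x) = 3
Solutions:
 h(x) = C1 + sqrt(2)*x^4/4 - 4*x*log(x) - x*log(16) + 7*x


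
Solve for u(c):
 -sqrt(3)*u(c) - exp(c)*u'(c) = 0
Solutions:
 u(c) = C1*exp(sqrt(3)*exp(-c))


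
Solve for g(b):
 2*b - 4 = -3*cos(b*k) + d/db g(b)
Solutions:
 g(b) = C1 + b^2 - 4*b + 3*sin(b*k)/k


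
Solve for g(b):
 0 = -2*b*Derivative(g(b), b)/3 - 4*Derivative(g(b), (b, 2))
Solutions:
 g(b) = C1 + C2*erf(sqrt(3)*b/6)


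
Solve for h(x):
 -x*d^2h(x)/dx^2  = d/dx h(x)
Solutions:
 h(x) = C1 + C2*log(x)


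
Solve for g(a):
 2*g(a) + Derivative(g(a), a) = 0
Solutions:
 g(a) = C1*exp(-2*a)


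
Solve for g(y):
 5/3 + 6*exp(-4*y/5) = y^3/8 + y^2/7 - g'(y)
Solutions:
 g(y) = C1 + y^4/32 + y^3/21 - 5*y/3 + 15*exp(-4*y/5)/2


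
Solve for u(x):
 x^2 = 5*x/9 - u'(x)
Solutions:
 u(x) = C1 - x^3/3 + 5*x^2/18


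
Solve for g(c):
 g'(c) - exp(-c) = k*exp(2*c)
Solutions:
 g(c) = C1 + k*exp(2*c)/2 - exp(-c)


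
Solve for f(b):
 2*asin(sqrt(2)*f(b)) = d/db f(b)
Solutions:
 Integral(1/asin(sqrt(2)*_y), (_y, f(b))) = C1 + 2*b


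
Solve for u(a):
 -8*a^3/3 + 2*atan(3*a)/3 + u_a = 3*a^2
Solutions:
 u(a) = C1 + 2*a^4/3 + a^3 - 2*a*atan(3*a)/3 + log(9*a^2 + 1)/9


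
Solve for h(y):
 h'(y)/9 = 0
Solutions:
 h(y) = C1


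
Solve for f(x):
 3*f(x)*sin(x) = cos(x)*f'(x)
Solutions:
 f(x) = C1/cos(x)^3


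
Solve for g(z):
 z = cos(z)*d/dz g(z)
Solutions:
 g(z) = C1 + Integral(z/cos(z), z)


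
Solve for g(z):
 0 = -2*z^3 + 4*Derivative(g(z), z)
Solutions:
 g(z) = C1 + z^4/8


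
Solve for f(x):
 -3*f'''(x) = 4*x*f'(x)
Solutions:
 f(x) = C1 + Integral(C2*airyai(-6^(2/3)*x/3) + C3*airybi(-6^(2/3)*x/3), x)


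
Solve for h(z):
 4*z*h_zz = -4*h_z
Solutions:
 h(z) = C1 + C2*log(z)


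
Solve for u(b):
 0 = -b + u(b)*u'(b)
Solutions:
 u(b) = -sqrt(C1 + b^2)
 u(b) = sqrt(C1 + b^2)


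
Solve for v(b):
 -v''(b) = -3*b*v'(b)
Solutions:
 v(b) = C1 + C2*erfi(sqrt(6)*b/2)


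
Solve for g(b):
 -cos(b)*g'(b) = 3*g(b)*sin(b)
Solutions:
 g(b) = C1*cos(b)^3


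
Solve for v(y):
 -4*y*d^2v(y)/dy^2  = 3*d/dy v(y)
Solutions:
 v(y) = C1 + C2*y^(1/4)


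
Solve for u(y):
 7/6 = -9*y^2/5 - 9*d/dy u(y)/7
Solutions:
 u(y) = C1 - 7*y^3/15 - 49*y/54


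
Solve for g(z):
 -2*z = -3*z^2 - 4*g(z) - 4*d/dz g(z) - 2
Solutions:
 g(z) = C1*exp(-z) - 3*z^2/4 + 2*z - 5/2


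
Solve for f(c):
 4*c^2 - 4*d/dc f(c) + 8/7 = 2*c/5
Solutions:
 f(c) = C1 + c^3/3 - c^2/20 + 2*c/7


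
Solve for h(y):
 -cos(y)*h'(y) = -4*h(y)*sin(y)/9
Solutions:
 h(y) = C1/cos(y)^(4/9)


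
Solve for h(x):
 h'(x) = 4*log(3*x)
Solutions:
 h(x) = C1 + 4*x*log(x) - 4*x + x*log(81)


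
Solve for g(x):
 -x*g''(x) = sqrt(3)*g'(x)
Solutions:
 g(x) = C1 + C2*x^(1 - sqrt(3))


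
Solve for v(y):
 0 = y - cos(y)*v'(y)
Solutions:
 v(y) = C1 + Integral(y/cos(y), y)


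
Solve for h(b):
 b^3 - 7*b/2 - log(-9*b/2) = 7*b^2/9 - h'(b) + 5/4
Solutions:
 h(b) = C1 - b^4/4 + 7*b^3/27 + 7*b^2/4 + b*log(-b) + b*(-log(2) + 1/4 + 2*log(3))


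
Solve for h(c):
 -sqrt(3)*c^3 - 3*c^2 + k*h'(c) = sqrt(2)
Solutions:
 h(c) = C1 + sqrt(3)*c^4/(4*k) + c^3/k + sqrt(2)*c/k


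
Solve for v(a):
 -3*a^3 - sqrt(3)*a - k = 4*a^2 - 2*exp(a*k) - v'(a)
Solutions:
 v(a) = C1 + 3*a^4/4 + 4*a^3/3 + sqrt(3)*a^2/2 + a*k - 2*exp(a*k)/k


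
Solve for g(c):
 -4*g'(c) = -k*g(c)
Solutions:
 g(c) = C1*exp(c*k/4)


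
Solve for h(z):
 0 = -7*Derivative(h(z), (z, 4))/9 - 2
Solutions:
 h(z) = C1 + C2*z + C3*z^2 + C4*z^3 - 3*z^4/28


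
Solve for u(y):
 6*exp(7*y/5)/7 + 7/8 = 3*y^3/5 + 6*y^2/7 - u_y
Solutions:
 u(y) = C1 + 3*y^4/20 + 2*y^3/7 - 7*y/8 - 30*exp(7*y/5)/49


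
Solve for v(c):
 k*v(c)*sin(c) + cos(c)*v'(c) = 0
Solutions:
 v(c) = C1*exp(k*log(cos(c)))


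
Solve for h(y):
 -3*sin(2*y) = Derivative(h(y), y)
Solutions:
 h(y) = C1 + 3*cos(2*y)/2


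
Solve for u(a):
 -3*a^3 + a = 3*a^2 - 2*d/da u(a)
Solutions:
 u(a) = C1 + 3*a^4/8 + a^3/2 - a^2/4


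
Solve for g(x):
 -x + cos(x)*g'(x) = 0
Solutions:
 g(x) = C1 + Integral(x/cos(x), x)


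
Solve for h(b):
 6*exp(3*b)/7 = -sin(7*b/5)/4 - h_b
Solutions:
 h(b) = C1 - 2*exp(3*b)/7 + 5*cos(7*b/5)/28


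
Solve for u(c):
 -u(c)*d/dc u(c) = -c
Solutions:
 u(c) = -sqrt(C1 + c^2)
 u(c) = sqrt(C1 + c^2)


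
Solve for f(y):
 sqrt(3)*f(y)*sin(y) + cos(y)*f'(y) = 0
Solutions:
 f(y) = C1*cos(y)^(sqrt(3))


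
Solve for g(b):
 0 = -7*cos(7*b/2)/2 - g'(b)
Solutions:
 g(b) = C1 - sin(7*b/2)


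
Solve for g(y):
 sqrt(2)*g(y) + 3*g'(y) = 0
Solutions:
 g(y) = C1*exp(-sqrt(2)*y/3)


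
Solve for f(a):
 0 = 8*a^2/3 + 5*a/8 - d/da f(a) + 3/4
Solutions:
 f(a) = C1 + 8*a^3/9 + 5*a^2/16 + 3*a/4


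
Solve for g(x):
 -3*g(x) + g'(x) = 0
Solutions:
 g(x) = C1*exp(3*x)


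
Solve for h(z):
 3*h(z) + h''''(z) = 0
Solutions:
 h(z) = (C1*sin(sqrt(2)*3^(1/4)*z/2) + C2*cos(sqrt(2)*3^(1/4)*z/2))*exp(-sqrt(2)*3^(1/4)*z/2) + (C3*sin(sqrt(2)*3^(1/4)*z/2) + C4*cos(sqrt(2)*3^(1/4)*z/2))*exp(sqrt(2)*3^(1/4)*z/2)


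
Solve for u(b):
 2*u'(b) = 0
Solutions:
 u(b) = C1


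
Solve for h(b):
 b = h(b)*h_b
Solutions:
 h(b) = -sqrt(C1 + b^2)
 h(b) = sqrt(C1 + b^2)


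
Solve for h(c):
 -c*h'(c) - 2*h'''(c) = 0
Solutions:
 h(c) = C1 + Integral(C2*airyai(-2^(2/3)*c/2) + C3*airybi(-2^(2/3)*c/2), c)


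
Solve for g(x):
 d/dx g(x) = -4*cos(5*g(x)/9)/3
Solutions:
 4*x/3 - 9*log(sin(5*g(x)/9) - 1)/10 + 9*log(sin(5*g(x)/9) + 1)/10 = C1


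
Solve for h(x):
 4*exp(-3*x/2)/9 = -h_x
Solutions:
 h(x) = C1 + 8*exp(-3*x/2)/27


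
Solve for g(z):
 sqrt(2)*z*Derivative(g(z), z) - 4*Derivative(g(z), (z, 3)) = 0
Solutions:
 g(z) = C1 + Integral(C2*airyai(sqrt(2)*z/2) + C3*airybi(sqrt(2)*z/2), z)


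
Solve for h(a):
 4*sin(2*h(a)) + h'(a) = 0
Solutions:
 h(a) = pi - acos((-C1 - exp(16*a))/(C1 - exp(16*a)))/2
 h(a) = acos((-C1 - exp(16*a))/(C1 - exp(16*a)))/2


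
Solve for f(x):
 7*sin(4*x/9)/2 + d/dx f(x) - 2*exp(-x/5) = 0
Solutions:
 f(x) = C1 + 63*cos(4*x/9)/8 - 10*exp(-x/5)


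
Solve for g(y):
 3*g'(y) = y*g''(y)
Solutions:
 g(y) = C1 + C2*y^4


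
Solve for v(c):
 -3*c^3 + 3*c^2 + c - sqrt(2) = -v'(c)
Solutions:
 v(c) = C1 + 3*c^4/4 - c^3 - c^2/2 + sqrt(2)*c


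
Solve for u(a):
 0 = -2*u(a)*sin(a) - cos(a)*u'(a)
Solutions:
 u(a) = C1*cos(a)^2


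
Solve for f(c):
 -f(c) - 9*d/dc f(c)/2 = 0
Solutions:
 f(c) = C1*exp(-2*c/9)


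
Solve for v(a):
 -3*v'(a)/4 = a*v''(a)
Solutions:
 v(a) = C1 + C2*a^(1/4)


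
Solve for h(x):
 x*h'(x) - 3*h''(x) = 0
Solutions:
 h(x) = C1 + C2*erfi(sqrt(6)*x/6)


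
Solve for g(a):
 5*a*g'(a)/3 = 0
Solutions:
 g(a) = C1


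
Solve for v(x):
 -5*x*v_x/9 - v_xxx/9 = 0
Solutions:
 v(x) = C1 + Integral(C2*airyai(-5^(1/3)*x) + C3*airybi(-5^(1/3)*x), x)


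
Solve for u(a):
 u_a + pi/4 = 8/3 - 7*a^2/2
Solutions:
 u(a) = C1 - 7*a^3/6 - pi*a/4 + 8*a/3


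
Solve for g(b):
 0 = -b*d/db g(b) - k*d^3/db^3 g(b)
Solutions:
 g(b) = C1 + Integral(C2*airyai(b*(-1/k)^(1/3)) + C3*airybi(b*(-1/k)^(1/3)), b)


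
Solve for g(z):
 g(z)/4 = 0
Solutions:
 g(z) = 0


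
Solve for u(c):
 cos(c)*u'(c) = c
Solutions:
 u(c) = C1 + Integral(c/cos(c), c)


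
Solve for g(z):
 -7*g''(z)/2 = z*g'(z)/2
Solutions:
 g(z) = C1 + C2*erf(sqrt(14)*z/14)


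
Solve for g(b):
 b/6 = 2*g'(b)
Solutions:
 g(b) = C1 + b^2/24


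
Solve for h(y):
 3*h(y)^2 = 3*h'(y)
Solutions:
 h(y) = -1/(C1 + y)


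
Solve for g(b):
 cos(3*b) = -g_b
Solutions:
 g(b) = C1 - sin(3*b)/3


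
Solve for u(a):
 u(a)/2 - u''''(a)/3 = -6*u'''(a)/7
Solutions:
 u(a) = C1*exp(a*(9 - 7*sqrt(-2*7^(2/3)/(-243 + sqrt(78257))^(1/3) + 7^(1/3)*(-243 + sqrt(78257))^(1/3)/7 + 81/49))/14)*sin(a*sqrt(-162/49 - 2*7^(2/3)/(-243 + sqrt(78257))^(1/3) + 7^(1/3)*(-243 + sqrt(78257))^(1/3)/7 + 1458/(343*sqrt(-2*7^(2/3)/(-243 + sqrt(78257))^(1/3) + 7^(1/3)*(-243 + sqrt(78257))^(1/3)/7 + 81/49)))/2) + C2*exp(a*(9 - 7*sqrt(-2*7^(2/3)/(-243 + sqrt(78257))^(1/3) + 7^(1/3)*(-243 + sqrt(78257))^(1/3)/7 + 81/49))/14)*cos(a*sqrt(-162/49 - 2*7^(2/3)/(-243 + sqrt(78257))^(1/3) + 7^(1/3)*(-243 + sqrt(78257))^(1/3)/7 + 1458/(343*sqrt(-2*7^(2/3)/(-243 + sqrt(78257))^(1/3) + 7^(1/3)*(-243 + sqrt(78257))^(1/3)/7 + 81/49)))/2) + C3*exp(a*(7*sqrt(-2*7^(2/3)/(-243 + sqrt(78257))^(1/3) + 7^(1/3)*(-243 + sqrt(78257))^(1/3)/7 + 81/49) + 9 + 7*sqrt(-7^(1/3)*(-243 + sqrt(78257))^(1/3)/7 + 2*7^(2/3)/(-243 + sqrt(78257))^(1/3) + 162/49 + 1458/(343*sqrt(-2*7^(2/3)/(-243 + sqrt(78257))^(1/3) + 7^(1/3)*(-243 + sqrt(78257))^(1/3)/7 + 81/49))))/14) + C4*exp(a*(-7*sqrt(-7^(1/3)*(-243 + sqrt(78257))^(1/3)/7 + 2*7^(2/3)/(-243 + sqrt(78257))^(1/3) + 162/49 + 1458/(343*sqrt(-2*7^(2/3)/(-243 + sqrt(78257))^(1/3) + 7^(1/3)*(-243 + sqrt(78257))^(1/3)/7 + 81/49))) + 7*sqrt(-2*7^(2/3)/(-243 + sqrt(78257))^(1/3) + 7^(1/3)*(-243 + sqrt(78257))^(1/3)/7 + 81/49) + 9)/14)


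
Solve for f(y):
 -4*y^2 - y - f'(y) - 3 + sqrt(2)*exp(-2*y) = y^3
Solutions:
 f(y) = C1 - y^4/4 - 4*y^3/3 - y^2/2 - 3*y - sqrt(2)*exp(-2*y)/2


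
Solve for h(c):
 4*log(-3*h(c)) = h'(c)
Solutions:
 -Integral(1/(log(-_y) + log(3)), (_y, h(c)))/4 = C1 - c


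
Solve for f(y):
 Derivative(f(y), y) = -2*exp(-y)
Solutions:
 f(y) = C1 + 2*exp(-y)


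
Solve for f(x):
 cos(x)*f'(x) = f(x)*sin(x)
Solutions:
 f(x) = C1/cos(x)


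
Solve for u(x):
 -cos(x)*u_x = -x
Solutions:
 u(x) = C1 + Integral(x/cos(x), x)


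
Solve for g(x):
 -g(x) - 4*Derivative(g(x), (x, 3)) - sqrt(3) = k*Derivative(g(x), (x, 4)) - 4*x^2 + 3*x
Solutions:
 g(x) = C1*exp(x*Piecewise((-sqrt(-2*2^(1/3)*(-1/k^3)^(1/3) + 4/k^2)/2 - sqrt(2*2^(1/3)*(-1/k^3)^(1/3) + 8/k^2 + 16/(k^3*sqrt(-2*2^(1/3)*(-1/k^3)^(1/3) + 4/k^2)))/2 - 1/k, Eq(1/k, 0)), (-sqrt(2*(sqrt(-1/(27*k^3) + k^(-6)) + k^(-3))^(1/3) + 2/(3*k*(sqrt(-1/(27*k^3) + k^(-6)) + k^(-3))^(1/3)) + 4/k^2)/2 - sqrt(-2*(sqrt(-1/(27*k^3) + k^(-6)) + k^(-3))^(1/3) - 2/(3*k*(sqrt(-1/(27*k^3) + k^(-6)) + k^(-3))^(1/3)) + 8/k^2 + 16/(k^3*sqrt(2*(sqrt(-1/(27*k^3) + k^(-6)) + k^(-3))^(1/3) + 2/(3*k*(sqrt(-1/(27*k^3) + k^(-6)) + k^(-3))^(1/3)) + 4/k^2)))/2 - 1/k, True))) + C2*exp(x*Piecewise((-sqrt(-2*2^(1/3)*(-1/k^3)^(1/3) + 4/k^2)/2 + sqrt(2*2^(1/3)*(-1/k^3)^(1/3) + 8/k^2 + 16/(k^3*sqrt(-2*2^(1/3)*(-1/k^3)^(1/3) + 4/k^2)))/2 - 1/k, Eq(1/k, 0)), (-sqrt(2*(sqrt(-1/(27*k^3) + k^(-6)) + k^(-3))^(1/3) + 2/(3*k*(sqrt(-1/(27*k^3) + k^(-6)) + k^(-3))^(1/3)) + 4/k^2)/2 + sqrt(-2*(sqrt(-1/(27*k^3) + k^(-6)) + k^(-3))^(1/3) - 2/(3*k*(sqrt(-1/(27*k^3) + k^(-6)) + k^(-3))^(1/3)) + 8/k^2 + 16/(k^3*sqrt(2*(sqrt(-1/(27*k^3) + k^(-6)) + k^(-3))^(1/3) + 2/(3*k*(sqrt(-1/(27*k^3) + k^(-6)) + k^(-3))^(1/3)) + 4/k^2)))/2 - 1/k, True))) + C3*exp(x*Piecewise((sqrt(-2*2^(1/3)*(-1/k^3)^(1/3) + 4/k^2)/2 - sqrt(2*2^(1/3)*(-1/k^3)^(1/3) + 8/k^2 - 16/(k^3*sqrt(-2*2^(1/3)*(-1/k^3)^(1/3) + 4/k^2)))/2 - 1/k, Eq(1/k, 0)), (sqrt(2*(sqrt(-1/(27*k^3) + k^(-6)) + k^(-3))^(1/3) + 2/(3*k*(sqrt(-1/(27*k^3) + k^(-6)) + k^(-3))^(1/3)) + 4/k^2)/2 - sqrt(-2*(sqrt(-1/(27*k^3) + k^(-6)) + k^(-3))^(1/3) - 2/(3*k*(sqrt(-1/(27*k^3) + k^(-6)) + k^(-3))^(1/3)) + 8/k^2 - 16/(k^3*sqrt(2*(sqrt(-1/(27*k^3) + k^(-6)) + k^(-3))^(1/3) + 2/(3*k*(sqrt(-1/(27*k^3) + k^(-6)) + k^(-3))^(1/3)) + 4/k^2)))/2 - 1/k, True))) + C4*exp(x*Piecewise((sqrt(-2*2^(1/3)*(-1/k^3)^(1/3) + 4/k^2)/2 + sqrt(2*2^(1/3)*(-1/k^3)^(1/3) + 8/k^2 - 16/(k^3*sqrt(-2*2^(1/3)*(-1/k^3)^(1/3) + 4/k^2)))/2 - 1/k, Eq(1/k, 0)), (sqrt(2*(sqrt(-1/(27*k^3) + k^(-6)) + k^(-3))^(1/3) + 2/(3*k*(sqrt(-1/(27*k^3) + k^(-6)) + k^(-3))^(1/3)) + 4/k^2)/2 + sqrt(-2*(sqrt(-1/(27*k^3) + k^(-6)) + k^(-3))^(1/3) - 2/(3*k*(sqrt(-1/(27*k^3) + k^(-6)) + k^(-3))^(1/3)) + 8/k^2 - 16/(k^3*sqrt(2*(sqrt(-1/(27*k^3) + k^(-6)) + k^(-3))^(1/3) + 2/(3*k*(sqrt(-1/(27*k^3) + k^(-6)) + k^(-3))^(1/3)) + 4/k^2)))/2 - 1/k, True))) + 4*x^2 - 3*x - sqrt(3)


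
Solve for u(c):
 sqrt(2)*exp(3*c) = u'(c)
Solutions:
 u(c) = C1 + sqrt(2)*exp(3*c)/3


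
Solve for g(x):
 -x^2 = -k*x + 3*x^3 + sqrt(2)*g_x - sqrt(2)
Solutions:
 g(x) = C1 + sqrt(2)*k*x^2/4 - 3*sqrt(2)*x^4/8 - sqrt(2)*x^3/6 + x


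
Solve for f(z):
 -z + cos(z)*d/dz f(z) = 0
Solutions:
 f(z) = C1 + Integral(z/cos(z), z)


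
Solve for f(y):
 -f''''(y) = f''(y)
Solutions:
 f(y) = C1 + C2*y + C3*sin(y) + C4*cos(y)


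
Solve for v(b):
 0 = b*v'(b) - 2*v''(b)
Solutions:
 v(b) = C1 + C2*erfi(b/2)


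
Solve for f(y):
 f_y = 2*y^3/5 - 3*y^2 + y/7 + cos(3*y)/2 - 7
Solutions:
 f(y) = C1 + y^4/10 - y^3 + y^2/14 - 7*y + sin(3*y)/6


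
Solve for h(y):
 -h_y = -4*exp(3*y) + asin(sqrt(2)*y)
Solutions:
 h(y) = C1 - y*asin(sqrt(2)*y) - sqrt(2)*sqrt(1 - 2*y^2)/2 + 4*exp(3*y)/3


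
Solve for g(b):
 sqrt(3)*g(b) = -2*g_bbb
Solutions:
 g(b) = C3*exp(-2^(2/3)*3^(1/6)*b/2) + (C1*sin(6^(2/3)*b/4) + C2*cos(6^(2/3)*b/4))*exp(2^(2/3)*3^(1/6)*b/4)


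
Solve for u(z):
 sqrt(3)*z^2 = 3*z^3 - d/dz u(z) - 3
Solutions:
 u(z) = C1 + 3*z^4/4 - sqrt(3)*z^3/3 - 3*z


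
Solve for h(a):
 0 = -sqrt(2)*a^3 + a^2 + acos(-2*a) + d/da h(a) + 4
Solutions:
 h(a) = C1 + sqrt(2)*a^4/4 - a^3/3 - a*acos(-2*a) - 4*a - sqrt(1 - 4*a^2)/2


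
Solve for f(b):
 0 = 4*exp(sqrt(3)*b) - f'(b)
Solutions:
 f(b) = C1 + 4*sqrt(3)*exp(sqrt(3)*b)/3


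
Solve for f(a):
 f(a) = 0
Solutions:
 f(a) = 0


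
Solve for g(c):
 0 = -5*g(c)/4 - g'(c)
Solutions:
 g(c) = C1*exp(-5*c/4)


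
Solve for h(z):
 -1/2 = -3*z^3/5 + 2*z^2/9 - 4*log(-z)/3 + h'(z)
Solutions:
 h(z) = C1 + 3*z^4/20 - 2*z^3/27 + 4*z*log(-z)/3 - 11*z/6


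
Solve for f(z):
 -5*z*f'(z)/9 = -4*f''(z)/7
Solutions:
 f(z) = C1 + C2*erfi(sqrt(70)*z/12)


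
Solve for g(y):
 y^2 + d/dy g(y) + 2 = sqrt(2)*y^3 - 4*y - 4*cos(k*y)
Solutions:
 g(y) = C1 + sqrt(2)*y^4/4 - y^3/3 - 2*y^2 - 2*y - 4*sin(k*y)/k


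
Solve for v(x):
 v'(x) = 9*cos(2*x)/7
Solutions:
 v(x) = C1 + 9*sin(2*x)/14


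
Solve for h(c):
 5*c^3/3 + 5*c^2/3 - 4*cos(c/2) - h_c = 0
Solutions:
 h(c) = C1 + 5*c^4/12 + 5*c^3/9 - 8*sin(c/2)


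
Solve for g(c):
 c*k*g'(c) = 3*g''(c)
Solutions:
 g(c) = Piecewise((-sqrt(6)*sqrt(pi)*C1*erf(sqrt(6)*c*sqrt(-k)/6)/(2*sqrt(-k)) - C2, (k > 0) | (k < 0)), (-C1*c - C2, True))


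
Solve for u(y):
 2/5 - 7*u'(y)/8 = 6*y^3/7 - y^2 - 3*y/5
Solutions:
 u(y) = C1 - 12*y^4/49 + 8*y^3/21 + 12*y^2/35 + 16*y/35


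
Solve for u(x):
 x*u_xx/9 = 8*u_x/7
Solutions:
 u(x) = C1 + C2*x^(79/7)


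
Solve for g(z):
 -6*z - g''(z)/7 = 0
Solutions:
 g(z) = C1 + C2*z - 7*z^3


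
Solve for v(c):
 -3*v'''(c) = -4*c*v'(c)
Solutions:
 v(c) = C1 + Integral(C2*airyai(6^(2/3)*c/3) + C3*airybi(6^(2/3)*c/3), c)


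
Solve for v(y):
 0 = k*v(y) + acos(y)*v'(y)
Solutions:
 v(y) = C1*exp(-k*Integral(1/acos(y), y))


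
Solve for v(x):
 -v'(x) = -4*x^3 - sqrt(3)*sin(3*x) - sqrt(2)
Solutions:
 v(x) = C1 + x^4 + sqrt(2)*x - sqrt(3)*cos(3*x)/3


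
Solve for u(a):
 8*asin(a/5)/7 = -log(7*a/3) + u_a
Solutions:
 u(a) = C1 + a*log(a) + 8*a*asin(a/5)/7 - a*log(3) - a + a*log(7) + 8*sqrt(25 - a^2)/7


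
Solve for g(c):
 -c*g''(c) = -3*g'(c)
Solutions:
 g(c) = C1 + C2*c^4


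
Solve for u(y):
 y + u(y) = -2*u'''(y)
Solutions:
 u(y) = C3*exp(-2^(2/3)*y/2) - y + (C1*sin(2^(2/3)*sqrt(3)*y/4) + C2*cos(2^(2/3)*sqrt(3)*y/4))*exp(2^(2/3)*y/4)


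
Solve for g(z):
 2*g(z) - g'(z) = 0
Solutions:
 g(z) = C1*exp(2*z)


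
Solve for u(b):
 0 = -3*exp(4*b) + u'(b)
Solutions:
 u(b) = C1 + 3*exp(4*b)/4


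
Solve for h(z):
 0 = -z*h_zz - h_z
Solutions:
 h(z) = C1 + C2*log(z)


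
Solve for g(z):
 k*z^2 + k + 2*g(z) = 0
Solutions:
 g(z) = k*(-z^2 - 1)/2


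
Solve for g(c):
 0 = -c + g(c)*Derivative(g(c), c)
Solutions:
 g(c) = -sqrt(C1 + c^2)
 g(c) = sqrt(C1 + c^2)


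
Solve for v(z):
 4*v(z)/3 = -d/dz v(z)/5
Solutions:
 v(z) = C1*exp(-20*z/3)


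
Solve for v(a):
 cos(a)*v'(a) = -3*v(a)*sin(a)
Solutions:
 v(a) = C1*cos(a)^3


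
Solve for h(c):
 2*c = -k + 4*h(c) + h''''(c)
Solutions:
 h(c) = c/2 + k/4 + (C1*sin(c) + C2*cos(c))*exp(-c) + (C3*sin(c) + C4*cos(c))*exp(c)


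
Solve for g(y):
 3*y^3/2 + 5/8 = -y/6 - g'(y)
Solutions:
 g(y) = C1 - 3*y^4/8 - y^2/12 - 5*y/8


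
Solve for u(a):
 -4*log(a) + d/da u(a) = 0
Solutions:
 u(a) = C1 + 4*a*log(a) - 4*a


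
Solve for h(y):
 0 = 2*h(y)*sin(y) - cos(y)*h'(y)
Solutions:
 h(y) = C1/cos(y)^2


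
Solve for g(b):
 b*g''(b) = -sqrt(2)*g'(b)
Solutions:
 g(b) = C1 + C2*b^(1 - sqrt(2))


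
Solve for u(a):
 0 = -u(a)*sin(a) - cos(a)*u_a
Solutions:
 u(a) = C1*cos(a)


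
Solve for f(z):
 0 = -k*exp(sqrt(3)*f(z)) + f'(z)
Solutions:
 f(z) = sqrt(3)*(2*log(-1/(C1 + k*z)) - log(3))/6


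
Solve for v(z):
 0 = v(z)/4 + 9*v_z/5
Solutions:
 v(z) = C1*exp(-5*z/36)


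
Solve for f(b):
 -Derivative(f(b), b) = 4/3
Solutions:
 f(b) = C1 - 4*b/3


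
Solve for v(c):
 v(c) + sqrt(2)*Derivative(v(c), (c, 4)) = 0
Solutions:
 v(c) = (C1*sin(2^(3/8)*c/2) + C2*cos(2^(3/8)*c/2))*exp(-2^(3/8)*c/2) + (C3*sin(2^(3/8)*c/2) + C4*cos(2^(3/8)*c/2))*exp(2^(3/8)*c/2)


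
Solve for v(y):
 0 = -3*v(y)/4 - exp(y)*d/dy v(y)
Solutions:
 v(y) = C1*exp(3*exp(-y)/4)


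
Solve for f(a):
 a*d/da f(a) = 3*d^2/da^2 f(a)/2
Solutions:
 f(a) = C1 + C2*erfi(sqrt(3)*a/3)


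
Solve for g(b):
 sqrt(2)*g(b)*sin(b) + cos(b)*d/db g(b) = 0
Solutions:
 g(b) = C1*cos(b)^(sqrt(2))


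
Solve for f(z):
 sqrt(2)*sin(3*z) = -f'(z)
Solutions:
 f(z) = C1 + sqrt(2)*cos(3*z)/3


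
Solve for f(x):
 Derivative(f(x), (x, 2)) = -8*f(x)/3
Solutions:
 f(x) = C1*sin(2*sqrt(6)*x/3) + C2*cos(2*sqrt(6)*x/3)


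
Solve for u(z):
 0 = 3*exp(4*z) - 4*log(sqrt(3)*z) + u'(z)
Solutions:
 u(z) = C1 + 4*z*log(z) + 2*z*(-2 + log(3)) - 3*exp(4*z)/4


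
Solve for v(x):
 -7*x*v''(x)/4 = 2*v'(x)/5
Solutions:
 v(x) = C1 + C2*x^(27/35)


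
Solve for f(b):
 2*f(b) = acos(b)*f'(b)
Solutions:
 f(b) = C1*exp(2*Integral(1/acos(b), b))


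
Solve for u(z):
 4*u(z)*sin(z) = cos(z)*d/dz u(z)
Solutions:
 u(z) = C1/cos(z)^4
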